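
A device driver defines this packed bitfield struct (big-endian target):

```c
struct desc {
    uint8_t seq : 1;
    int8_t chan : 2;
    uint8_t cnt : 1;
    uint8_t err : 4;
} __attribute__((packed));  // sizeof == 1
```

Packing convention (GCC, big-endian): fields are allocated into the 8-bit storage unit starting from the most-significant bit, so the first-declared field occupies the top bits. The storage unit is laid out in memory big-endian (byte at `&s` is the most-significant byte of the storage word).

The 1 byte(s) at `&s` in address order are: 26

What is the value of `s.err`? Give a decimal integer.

6

[0]=0x26 (big-endian) → word 0x26
seq [7+:1] = (word>>7) & 0x1 = 0
chan [5+:2] = (word>>5) & 0x3 = 1
cnt [4+:1] = (word>>4) & 0x1 = 0
err [0+:4] = (word>>0) & 0xf = 6  ←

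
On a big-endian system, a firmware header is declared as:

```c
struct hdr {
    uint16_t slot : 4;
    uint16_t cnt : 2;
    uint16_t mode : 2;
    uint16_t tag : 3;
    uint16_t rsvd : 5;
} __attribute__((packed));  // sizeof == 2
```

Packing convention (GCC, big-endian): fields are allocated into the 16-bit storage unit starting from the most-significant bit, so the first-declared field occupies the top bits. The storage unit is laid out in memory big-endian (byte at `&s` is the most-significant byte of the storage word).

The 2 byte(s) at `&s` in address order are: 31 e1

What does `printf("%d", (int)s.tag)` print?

[0]=0x31 [1]=0xe1 (big-endian) → word 0x31e1
slot [12+:4] = (word>>12) & 0xf = 3
cnt [10+:2] = (word>>10) & 0x3 = 0
mode [8+:2] = (word>>8) & 0x3 = 1
tag [5+:3] = (word>>5) & 0x7 = 7  ←
rsvd [0+:5] = (word>>0) & 0x1f = 1

7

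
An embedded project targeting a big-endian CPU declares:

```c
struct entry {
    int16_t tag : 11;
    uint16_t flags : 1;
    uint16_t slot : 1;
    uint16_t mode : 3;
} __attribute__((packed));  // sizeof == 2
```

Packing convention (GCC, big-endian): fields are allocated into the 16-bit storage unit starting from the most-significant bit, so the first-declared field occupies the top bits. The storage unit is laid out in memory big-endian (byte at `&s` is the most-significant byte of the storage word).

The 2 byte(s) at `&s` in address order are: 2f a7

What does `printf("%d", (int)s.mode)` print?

[0]=0x2f [1]=0xa7 (big-endian) → word 0x2fa7
tag:11 @ bit 5 → (0x2fa7>>5)&0x7ff = 0x17d
flags:1 @ bit 4 → (0x2fa7>>4)&0x1 = 0x0
slot:1 @ bit 3 → (0x2fa7>>3)&0x1 = 0x0
mode:3 @ bit 0 → (0x2fa7>>0)&0x7 = 0x7  ←

7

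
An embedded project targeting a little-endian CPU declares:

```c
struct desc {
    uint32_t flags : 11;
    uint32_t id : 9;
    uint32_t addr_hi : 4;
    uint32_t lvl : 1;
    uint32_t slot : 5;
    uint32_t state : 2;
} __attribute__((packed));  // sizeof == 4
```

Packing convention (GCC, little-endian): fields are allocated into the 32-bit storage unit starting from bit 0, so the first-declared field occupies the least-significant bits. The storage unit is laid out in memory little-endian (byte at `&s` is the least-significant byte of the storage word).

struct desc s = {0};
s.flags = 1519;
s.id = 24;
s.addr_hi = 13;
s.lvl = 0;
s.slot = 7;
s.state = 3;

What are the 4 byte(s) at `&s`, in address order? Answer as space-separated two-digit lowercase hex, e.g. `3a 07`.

ef c5 d0 ce

[0+:11] flags=1519 & 0x7ff = 0x5ef; word=0x000005ef
[11+:9] id=24 & 0x1ff = 0x18; word=0x0000c5ef
[20+:4] addr_hi=13 & 0xf = 0xd; word=0x00d0c5ef
[24+:1] lvl=0 & 0x1 = 0x0; word=0x00d0c5ef
[25+:5] slot=7 & 0x1f = 0x7; word=0x0ed0c5ef
[30+:2] state=3 & 0x3 = 0x3; word=0xced0c5ef
word = 0xced0c5ef → little-endian bytes:
  [0]=0xef  [1]=0xc5  [2]=0xd0  [3]=0xce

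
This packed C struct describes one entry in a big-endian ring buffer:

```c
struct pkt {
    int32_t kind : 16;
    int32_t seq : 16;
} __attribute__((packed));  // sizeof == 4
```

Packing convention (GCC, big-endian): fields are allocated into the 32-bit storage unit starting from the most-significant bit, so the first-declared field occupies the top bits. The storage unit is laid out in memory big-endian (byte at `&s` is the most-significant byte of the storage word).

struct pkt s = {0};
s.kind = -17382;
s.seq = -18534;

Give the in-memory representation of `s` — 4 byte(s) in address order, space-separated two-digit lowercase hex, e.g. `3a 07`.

kind:16 = -17382 → 0xbc1a << 16 → word 0xbc1a0000
seq:16 = -18534 → 0xb79a << 0 → word 0xbc1ab79a
word = 0xbc1ab79a → big-endian bytes:
  [0]=0xbc  [1]=0x1a  [2]=0xb7  [3]=0x9a

bc 1a b7 9a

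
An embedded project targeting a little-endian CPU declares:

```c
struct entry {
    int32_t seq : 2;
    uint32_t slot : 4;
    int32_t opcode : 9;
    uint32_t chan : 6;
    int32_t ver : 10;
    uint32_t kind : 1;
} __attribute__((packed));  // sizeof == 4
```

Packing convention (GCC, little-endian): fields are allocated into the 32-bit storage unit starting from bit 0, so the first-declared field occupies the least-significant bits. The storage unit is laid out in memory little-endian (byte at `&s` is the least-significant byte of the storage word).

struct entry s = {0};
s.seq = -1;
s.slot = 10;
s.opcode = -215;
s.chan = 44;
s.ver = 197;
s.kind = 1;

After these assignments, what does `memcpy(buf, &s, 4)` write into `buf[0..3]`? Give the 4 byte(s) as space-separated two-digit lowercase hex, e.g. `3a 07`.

[0+:2] seq=-1 & 0x3 = 0x3; word=0x00000003
[2+:4] slot=10 & 0xf = 0xa; word=0x0000002b
[6+:9] opcode=-215 & 0x1ff = 0x129; word=0x00004a6b
[15+:6] chan=44 & 0x3f = 0x2c; word=0x00164a6b
[21+:10] ver=197 & 0x3ff = 0xc5; word=0x18b64a6b
[31+:1] kind=1 & 0x1 = 0x1; word=0x98b64a6b
word = 0x98b64a6b → little-endian bytes:
  [0]=0x6b  [1]=0x4a  [2]=0xb6  [3]=0x98

6b 4a b6 98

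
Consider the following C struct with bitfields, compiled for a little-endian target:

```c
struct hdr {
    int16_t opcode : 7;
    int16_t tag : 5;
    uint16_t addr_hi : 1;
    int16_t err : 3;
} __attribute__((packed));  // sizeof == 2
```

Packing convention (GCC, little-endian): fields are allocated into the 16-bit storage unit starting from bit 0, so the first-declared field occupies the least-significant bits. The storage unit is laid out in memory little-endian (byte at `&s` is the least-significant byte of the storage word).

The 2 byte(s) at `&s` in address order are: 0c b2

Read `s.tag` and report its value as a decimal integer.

4

[0]=0x0c [1]=0xb2 (little-endian) → word 0xb20c
opcode [0+:7] = (word>>0) & 0x7f = 12
tag [7+:5] = (word>>7) & 0x1f = 4  ←
addr_hi [12+:1] = (word>>12) & 0x1 = 1
err [13+:3] = (word>>13) & 0x7 = 5
tag signed 5b, MSB=0: value = 4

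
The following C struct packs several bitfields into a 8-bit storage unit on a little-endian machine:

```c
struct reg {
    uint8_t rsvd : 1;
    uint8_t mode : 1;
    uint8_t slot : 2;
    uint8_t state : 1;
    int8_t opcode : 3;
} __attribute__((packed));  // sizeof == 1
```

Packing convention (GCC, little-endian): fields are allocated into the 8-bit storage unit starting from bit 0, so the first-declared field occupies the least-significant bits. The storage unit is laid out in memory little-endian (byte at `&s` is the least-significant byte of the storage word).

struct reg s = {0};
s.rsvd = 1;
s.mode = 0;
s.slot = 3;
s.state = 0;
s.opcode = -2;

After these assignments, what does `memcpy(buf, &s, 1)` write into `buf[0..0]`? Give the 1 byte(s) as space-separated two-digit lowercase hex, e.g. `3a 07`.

rsvd:1 = 1 → 0x1 << 0 → word 0x01
mode:1 = 0 → 0x0 << 1 → word 0x01
slot:2 = 3 → 0x3 << 2 → word 0x0d
state:1 = 0 → 0x0 << 4 → word 0x0d
opcode:3 = -2 → 0x6 << 5 → word 0xcd
word = 0xcd → little-endian bytes:
  [0]=0xcd

cd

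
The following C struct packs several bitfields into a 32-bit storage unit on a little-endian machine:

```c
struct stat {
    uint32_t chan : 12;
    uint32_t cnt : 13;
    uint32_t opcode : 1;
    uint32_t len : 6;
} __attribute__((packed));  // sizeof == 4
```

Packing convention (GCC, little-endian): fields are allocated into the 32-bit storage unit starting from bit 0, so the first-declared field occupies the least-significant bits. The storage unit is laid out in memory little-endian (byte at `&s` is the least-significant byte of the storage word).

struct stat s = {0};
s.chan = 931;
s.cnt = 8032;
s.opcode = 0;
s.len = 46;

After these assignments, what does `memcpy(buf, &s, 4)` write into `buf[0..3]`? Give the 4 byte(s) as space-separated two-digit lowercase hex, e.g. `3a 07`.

a3 03 f6 b9

chan:12 = 931 → 0x3a3 << 0 → word 0x000003a3
cnt:13 = 8032 → 0x1f60 << 12 → word 0x01f603a3
opcode:1 = 0 → 0x0 << 25 → word 0x01f603a3
len:6 = 46 → 0x2e << 26 → word 0xb9f603a3
word = 0xb9f603a3 → little-endian bytes:
  [0]=0xa3  [1]=0x03  [2]=0xf6  [3]=0xb9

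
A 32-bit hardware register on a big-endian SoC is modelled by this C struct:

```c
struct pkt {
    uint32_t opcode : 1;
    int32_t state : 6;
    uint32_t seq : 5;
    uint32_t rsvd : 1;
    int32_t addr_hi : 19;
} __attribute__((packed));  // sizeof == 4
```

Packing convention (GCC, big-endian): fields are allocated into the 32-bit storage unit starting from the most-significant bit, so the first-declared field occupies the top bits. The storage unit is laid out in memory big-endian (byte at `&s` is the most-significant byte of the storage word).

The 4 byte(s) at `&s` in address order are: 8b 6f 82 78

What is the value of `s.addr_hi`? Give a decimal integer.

[0]=0x8b [1]=0x6f [2]=0x82 [3]=0x78 (big-endian) → word 0x8b6f8278
opcode:1 @ bit 31 → (0x8b6f8278>>31)&0x1 = 0x1
state:6 @ bit 25 → (0x8b6f8278>>25)&0x3f = 0x5
seq:5 @ bit 20 → (0x8b6f8278>>20)&0x1f = 0x16
rsvd:1 @ bit 19 → (0x8b6f8278>>19)&0x1 = 0x1
addr_hi:19 @ bit 0 → (0x8b6f8278>>0)&0x7ffff = 0x78278  ←
addr_hi signed 19b, MSB=1: 492152 - 524288 = -32136

-32136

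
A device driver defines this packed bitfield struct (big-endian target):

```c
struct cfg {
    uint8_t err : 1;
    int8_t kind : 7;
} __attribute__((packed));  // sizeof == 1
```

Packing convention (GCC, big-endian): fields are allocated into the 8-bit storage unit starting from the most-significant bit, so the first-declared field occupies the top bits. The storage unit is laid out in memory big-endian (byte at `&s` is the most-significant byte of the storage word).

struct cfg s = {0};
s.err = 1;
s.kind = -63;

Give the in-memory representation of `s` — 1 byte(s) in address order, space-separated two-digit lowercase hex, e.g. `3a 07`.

c1

[7+:1] err=1 & 0x1 = 0x1; word=0x80
[0+:7] kind=-63 & 0x7f = 0x41; word=0xc1
word = 0xc1 → big-endian bytes:
  [0]=0xc1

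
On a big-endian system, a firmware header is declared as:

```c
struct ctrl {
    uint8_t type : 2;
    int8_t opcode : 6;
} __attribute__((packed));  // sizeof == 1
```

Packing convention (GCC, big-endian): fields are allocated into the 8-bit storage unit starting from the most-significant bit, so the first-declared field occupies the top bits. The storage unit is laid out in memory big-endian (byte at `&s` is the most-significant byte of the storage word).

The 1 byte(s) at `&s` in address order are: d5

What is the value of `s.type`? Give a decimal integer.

[0]=0xd5 (big-endian) → word 0xd5
type:2 @ bit 6 → (0xd5>>6)&0x3 = 0x3  ←
opcode:6 @ bit 0 → (0xd5>>0)&0x3f = 0x15

3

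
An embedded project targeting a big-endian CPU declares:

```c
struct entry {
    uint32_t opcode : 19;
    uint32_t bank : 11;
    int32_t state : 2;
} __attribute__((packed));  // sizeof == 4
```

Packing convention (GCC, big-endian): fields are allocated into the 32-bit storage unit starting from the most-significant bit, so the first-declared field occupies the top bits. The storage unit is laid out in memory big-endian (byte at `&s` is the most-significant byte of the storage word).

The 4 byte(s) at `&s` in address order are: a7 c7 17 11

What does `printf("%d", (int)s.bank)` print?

1476

[0]=0xa7 [1]=0xc7 [2]=0x17 [3]=0x11 (big-endian) → word 0xa7c71711
opcode [13+:19] = (word>>13) & 0x7ffff = 343608
bank [2+:11] = (word>>2) & 0x7ff = 1476  ←
state [0+:2] = (word>>0) & 0x3 = 1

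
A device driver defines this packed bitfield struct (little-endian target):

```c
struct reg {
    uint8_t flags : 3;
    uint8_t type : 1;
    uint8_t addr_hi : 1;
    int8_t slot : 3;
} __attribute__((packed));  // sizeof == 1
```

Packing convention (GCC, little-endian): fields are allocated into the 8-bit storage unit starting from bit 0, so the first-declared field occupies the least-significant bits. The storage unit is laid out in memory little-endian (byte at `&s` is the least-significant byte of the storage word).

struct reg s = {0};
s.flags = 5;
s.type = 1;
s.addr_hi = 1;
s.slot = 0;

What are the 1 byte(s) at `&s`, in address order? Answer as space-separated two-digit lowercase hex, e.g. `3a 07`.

[0+:3] flags=5 & 0x7 = 0x5; word=0x05
[3+:1] type=1 & 0x1 = 0x1; word=0x0d
[4+:1] addr_hi=1 & 0x1 = 0x1; word=0x1d
[5+:3] slot=0 & 0x7 = 0x0; word=0x1d
word = 0x1d → little-endian bytes:
  [0]=0x1d

1d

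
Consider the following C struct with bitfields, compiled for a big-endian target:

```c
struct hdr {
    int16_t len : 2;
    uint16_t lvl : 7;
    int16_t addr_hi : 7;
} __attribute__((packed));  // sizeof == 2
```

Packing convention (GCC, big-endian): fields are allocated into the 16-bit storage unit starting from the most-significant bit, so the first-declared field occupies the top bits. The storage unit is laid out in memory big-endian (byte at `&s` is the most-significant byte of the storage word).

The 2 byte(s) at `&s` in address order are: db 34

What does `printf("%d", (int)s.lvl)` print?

[0]=0xdb [1]=0x34 (big-endian) → word 0xdb34
len [14+:2] = (word>>14) & 0x3 = 3
lvl [7+:7] = (word>>7) & 0x7f = 54  ←
addr_hi [0+:7] = (word>>0) & 0x7f = 52

54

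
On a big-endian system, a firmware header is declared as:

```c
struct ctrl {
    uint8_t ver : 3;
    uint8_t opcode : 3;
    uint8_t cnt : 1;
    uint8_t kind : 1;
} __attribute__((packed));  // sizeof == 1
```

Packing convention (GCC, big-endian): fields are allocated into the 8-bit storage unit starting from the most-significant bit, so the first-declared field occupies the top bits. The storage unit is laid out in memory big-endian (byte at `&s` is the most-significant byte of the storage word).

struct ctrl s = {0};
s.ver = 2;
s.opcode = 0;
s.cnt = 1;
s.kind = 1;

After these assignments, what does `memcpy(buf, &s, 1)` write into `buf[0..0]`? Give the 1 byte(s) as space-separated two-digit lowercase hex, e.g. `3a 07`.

ver (3b) val=2 bits=0x2 at bit 5: 0x40
opcode (3b) val=0 bits=0x0 at bit 2: 0x40
cnt (1b) val=1 bits=0x1 at bit 1: 0x42
kind (1b) val=1 bits=0x1 at bit 0: 0x43
word = 0x43 → big-endian bytes:
  [0]=0x43

43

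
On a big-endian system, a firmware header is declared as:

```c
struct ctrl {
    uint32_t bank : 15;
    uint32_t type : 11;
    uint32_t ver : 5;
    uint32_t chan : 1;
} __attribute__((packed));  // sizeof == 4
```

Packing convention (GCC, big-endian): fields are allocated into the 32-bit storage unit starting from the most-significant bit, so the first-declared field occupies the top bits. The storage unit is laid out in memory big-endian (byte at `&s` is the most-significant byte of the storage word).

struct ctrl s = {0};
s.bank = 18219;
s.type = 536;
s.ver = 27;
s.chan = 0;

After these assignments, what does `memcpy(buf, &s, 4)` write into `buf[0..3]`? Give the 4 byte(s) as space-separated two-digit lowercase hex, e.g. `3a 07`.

8e 56 86 36

bank:15 = 18219 → 0x472b << 17 → word 0x8e560000
type:11 = 536 → 0x218 << 6 → word 0x8e568600
ver:5 = 27 → 0x1b << 1 → word 0x8e568636
chan:1 = 0 → 0x0 << 0 → word 0x8e568636
word = 0x8e568636 → big-endian bytes:
  [0]=0x8e  [1]=0x56  [2]=0x86  [3]=0x36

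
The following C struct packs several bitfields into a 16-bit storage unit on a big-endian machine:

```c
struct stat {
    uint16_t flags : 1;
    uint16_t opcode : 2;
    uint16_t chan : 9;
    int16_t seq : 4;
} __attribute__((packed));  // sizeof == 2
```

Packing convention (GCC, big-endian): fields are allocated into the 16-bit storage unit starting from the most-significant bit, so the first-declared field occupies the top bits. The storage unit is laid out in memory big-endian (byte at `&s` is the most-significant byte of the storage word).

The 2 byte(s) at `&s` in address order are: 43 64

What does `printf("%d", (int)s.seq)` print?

4

[0]=0x43 [1]=0x64 (big-endian) → word 0x4364
flags [15+:1] = (word>>15) & 0x1 = 0
opcode [13+:2] = (word>>13) & 0x3 = 2
chan [4+:9] = (word>>4) & 0x1ff = 54
seq [0+:4] = (word>>0) & 0xf = 4  ←
seq signed 4b, MSB=0: value = 4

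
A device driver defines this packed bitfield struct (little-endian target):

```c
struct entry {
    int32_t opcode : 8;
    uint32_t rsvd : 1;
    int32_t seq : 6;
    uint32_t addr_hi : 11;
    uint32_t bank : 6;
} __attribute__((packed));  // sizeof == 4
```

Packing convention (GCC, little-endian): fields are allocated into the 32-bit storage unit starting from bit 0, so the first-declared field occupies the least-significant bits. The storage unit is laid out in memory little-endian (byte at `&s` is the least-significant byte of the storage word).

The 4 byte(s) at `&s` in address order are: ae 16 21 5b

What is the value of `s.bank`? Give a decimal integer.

22

[0]=0xae [1]=0x16 [2]=0x21 [3]=0x5b (little-endian) → word 0x5b2116ae
opcode:8 @ bit 0 → (0x5b2116ae>>0)&0xff = 0xae
rsvd:1 @ bit 8 → (0x5b2116ae>>8)&0x1 = 0x0
seq:6 @ bit 9 → (0x5b2116ae>>9)&0x3f = 0xb
addr_hi:11 @ bit 15 → (0x5b2116ae>>15)&0x7ff = 0x642
bank:6 @ bit 26 → (0x5b2116ae>>26)&0x3f = 0x16  ←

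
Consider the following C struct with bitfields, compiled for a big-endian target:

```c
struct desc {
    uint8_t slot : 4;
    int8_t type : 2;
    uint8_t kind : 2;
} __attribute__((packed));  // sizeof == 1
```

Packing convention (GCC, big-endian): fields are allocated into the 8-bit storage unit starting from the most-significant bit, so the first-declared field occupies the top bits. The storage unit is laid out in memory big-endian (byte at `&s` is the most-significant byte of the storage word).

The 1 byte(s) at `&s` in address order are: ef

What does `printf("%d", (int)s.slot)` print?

14

[0]=0xef (big-endian) → word 0xef
slot:4 @ bit 4 → (0xef>>4)&0xf = 0xe  ←
type:2 @ bit 2 → (0xef>>2)&0x3 = 0x3
kind:2 @ bit 0 → (0xef>>0)&0x3 = 0x3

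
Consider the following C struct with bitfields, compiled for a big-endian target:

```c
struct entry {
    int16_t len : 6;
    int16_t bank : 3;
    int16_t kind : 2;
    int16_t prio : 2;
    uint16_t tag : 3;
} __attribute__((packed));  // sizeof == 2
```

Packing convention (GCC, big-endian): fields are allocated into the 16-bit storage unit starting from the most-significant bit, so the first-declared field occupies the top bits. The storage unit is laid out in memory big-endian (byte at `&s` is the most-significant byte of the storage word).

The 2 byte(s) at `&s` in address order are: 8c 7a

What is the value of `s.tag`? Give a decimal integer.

[0]=0x8c [1]=0x7a (big-endian) → word 0x8c7a
len [10+:6] = (word>>10) & 0x3f = 35
bank [7+:3] = (word>>7) & 0x7 = 0
kind [5+:2] = (word>>5) & 0x3 = 3
prio [3+:2] = (word>>3) & 0x3 = 3
tag [0+:3] = (word>>0) & 0x7 = 2  ←

2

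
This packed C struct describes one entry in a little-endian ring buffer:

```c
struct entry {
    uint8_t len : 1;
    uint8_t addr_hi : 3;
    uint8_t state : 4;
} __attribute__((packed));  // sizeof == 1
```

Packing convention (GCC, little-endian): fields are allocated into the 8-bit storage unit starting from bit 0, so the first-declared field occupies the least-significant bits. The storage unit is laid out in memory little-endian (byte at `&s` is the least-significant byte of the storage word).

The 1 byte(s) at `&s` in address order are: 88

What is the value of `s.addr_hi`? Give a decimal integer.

4

[0]=0x88 (little-endian) → word 0x88
len [0+:1] = (word>>0) & 0x1 = 0
addr_hi [1+:3] = (word>>1) & 0x7 = 4  ←
state [4+:4] = (word>>4) & 0xf = 8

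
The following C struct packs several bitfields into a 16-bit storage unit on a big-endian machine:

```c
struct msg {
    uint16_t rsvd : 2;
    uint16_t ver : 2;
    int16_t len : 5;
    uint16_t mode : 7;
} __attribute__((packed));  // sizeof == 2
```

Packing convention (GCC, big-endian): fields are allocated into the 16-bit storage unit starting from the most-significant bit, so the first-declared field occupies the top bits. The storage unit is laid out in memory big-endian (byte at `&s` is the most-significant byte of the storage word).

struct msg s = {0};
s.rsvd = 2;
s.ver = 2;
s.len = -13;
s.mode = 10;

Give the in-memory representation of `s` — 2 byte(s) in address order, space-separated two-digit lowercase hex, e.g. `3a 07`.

rsvd (2b) val=2 bits=0x2 at bit 14: 0x8000
ver (2b) val=2 bits=0x2 at bit 12: 0xa000
len (5b) val=-13 bits=0x13 at bit 7: 0xa980
mode (7b) val=10 bits=0xa at bit 0: 0xa98a
word = 0xa98a → big-endian bytes:
  [0]=0xa9  [1]=0x8a

a9 8a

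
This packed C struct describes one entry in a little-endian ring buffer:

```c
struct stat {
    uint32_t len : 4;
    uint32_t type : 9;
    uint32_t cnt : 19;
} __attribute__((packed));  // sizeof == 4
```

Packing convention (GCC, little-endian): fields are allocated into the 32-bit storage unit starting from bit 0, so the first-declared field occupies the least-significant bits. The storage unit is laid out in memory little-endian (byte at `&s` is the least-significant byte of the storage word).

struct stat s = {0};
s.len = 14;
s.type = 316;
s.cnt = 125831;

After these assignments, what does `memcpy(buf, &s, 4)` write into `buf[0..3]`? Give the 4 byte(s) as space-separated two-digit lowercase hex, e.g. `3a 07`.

ce f3 70 3d

len:4 = 14 → 0xe << 0 → word 0x0000000e
type:9 = 316 → 0x13c << 4 → word 0x000013ce
cnt:19 = 125831 → 0x1eb87 << 13 → word 0x3d70f3ce
word = 0x3d70f3ce → little-endian bytes:
  [0]=0xce  [1]=0xf3  [2]=0x70  [3]=0x3d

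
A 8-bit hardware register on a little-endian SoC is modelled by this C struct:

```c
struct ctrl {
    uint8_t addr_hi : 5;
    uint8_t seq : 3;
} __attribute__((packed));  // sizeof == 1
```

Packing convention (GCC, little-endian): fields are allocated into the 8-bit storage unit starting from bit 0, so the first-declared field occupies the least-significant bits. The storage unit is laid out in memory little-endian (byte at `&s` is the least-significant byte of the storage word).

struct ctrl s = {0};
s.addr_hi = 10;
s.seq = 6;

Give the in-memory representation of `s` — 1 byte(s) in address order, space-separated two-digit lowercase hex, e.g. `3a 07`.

ca

[0+:5] addr_hi=10 & 0x1f = 0xa; word=0x0a
[5+:3] seq=6 & 0x7 = 0x6; word=0xca
word = 0xca → little-endian bytes:
  [0]=0xca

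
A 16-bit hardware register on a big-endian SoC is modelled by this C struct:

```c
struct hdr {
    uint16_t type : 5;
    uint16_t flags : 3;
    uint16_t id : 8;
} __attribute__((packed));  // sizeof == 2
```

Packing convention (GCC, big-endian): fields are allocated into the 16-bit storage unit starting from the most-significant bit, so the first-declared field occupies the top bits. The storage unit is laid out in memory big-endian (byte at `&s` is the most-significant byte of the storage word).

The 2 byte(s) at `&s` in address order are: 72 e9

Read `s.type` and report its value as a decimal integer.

14

[0]=0x72 [1]=0xe9 (big-endian) → word 0x72e9
type:5 @ bit 11 → (0x72e9>>11)&0x1f = 0xe  ←
flags:3 @ bit 8 → (0x72e9>>8)&0x7 = 0x2
id:8 @ bit 0 → (0x72e9>>0)&0xff = 0xe9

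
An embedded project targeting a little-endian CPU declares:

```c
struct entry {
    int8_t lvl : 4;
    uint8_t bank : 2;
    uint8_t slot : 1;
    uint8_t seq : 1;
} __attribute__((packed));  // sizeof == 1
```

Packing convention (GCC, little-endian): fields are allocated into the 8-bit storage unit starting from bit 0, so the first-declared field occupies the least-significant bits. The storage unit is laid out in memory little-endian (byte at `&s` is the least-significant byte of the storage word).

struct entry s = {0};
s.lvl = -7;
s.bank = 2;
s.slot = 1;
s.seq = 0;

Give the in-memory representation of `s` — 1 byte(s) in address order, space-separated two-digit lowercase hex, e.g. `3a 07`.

69

lvl:4 = -7 → 0x9 << 0 → word 0x09
bank:2 = 2 → 0x2 << 4 → word 0x29
slot:1 = 1 → 0x1 << 6 → word 0x69
seq:1 = 0 → 0x0 << 7 → word 0x69
word = 0x69 → little-endian bytes:
  [0]=0x69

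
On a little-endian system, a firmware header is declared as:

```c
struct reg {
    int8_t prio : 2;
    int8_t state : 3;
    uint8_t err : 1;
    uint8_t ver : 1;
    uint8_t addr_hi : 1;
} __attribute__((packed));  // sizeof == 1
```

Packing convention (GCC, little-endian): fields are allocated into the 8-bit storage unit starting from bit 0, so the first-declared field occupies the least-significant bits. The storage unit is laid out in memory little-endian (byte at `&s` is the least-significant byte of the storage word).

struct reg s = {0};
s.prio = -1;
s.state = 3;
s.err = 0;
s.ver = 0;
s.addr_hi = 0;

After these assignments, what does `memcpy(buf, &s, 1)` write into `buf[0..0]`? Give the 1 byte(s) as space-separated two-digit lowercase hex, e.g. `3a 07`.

prio (2b) val=-1 bits=0x3 at bit 0: 0x03
state (3b) val=3 bits=0x3 at bit 2: 0x0f
err (1b) val=0 bits=0x0 at bit 5: 0x0f
ver (1b) val=0 bits=0x0 at bit 6: 0x0f
addr_hi (1b) val=0 bits=0x0 at bit 7: 0x0f
word = 0x0f → little-endian bytes:
  [0]=0x0f

0f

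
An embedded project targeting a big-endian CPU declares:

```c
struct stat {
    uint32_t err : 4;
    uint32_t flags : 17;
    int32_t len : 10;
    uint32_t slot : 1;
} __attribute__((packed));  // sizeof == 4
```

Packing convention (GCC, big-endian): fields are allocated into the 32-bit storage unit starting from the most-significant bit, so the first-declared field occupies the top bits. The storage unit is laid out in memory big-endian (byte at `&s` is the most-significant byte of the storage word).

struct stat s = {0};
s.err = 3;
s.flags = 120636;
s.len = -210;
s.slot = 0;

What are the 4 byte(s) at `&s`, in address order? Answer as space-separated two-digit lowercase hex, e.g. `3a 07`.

err:4 = 3 → 0x3 << 28 → word 0x30000000
flags:17 = 120636 → 0x1d73c << 11 → word 0x3eb9e000
len:10 = -210 → 0x32e << 1 → word 0x3eb9e65c
slot:1 = 0 → 0x0 << 0 → word 0x3eb9e65c
word = 0x3eb9e65c → big-endian bytes:
  [0]=0x3e  [1]=0xb9  [2]=0xe6  [3]=0x5c

3e b9 e6 5c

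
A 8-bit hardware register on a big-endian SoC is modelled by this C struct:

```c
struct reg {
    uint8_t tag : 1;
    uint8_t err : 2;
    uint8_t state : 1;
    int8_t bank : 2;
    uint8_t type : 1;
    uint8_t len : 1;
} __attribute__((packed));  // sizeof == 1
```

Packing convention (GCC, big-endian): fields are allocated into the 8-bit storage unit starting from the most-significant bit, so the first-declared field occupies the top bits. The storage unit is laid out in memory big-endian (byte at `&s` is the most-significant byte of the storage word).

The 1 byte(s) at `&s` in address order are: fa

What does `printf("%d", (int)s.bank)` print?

[0]=0xfa (big-endian) → word 0xfa
tag [7+:1] = (word>>7) & 0x1 = 1
err [5+:2] = (word>>5) & 0x3 = 3
state [4+:1] = (word>>4) & 0x1 = 1
bank [2+:2] = (word>>2) & 0x3 = 2  ←
type [1+:1] = (word>>1) & 0x1 = 1
len [0+:1] = (word>>0) & 0x1 = 0
bank signed 2b, MSB=1: 2 - 4 = -2

-2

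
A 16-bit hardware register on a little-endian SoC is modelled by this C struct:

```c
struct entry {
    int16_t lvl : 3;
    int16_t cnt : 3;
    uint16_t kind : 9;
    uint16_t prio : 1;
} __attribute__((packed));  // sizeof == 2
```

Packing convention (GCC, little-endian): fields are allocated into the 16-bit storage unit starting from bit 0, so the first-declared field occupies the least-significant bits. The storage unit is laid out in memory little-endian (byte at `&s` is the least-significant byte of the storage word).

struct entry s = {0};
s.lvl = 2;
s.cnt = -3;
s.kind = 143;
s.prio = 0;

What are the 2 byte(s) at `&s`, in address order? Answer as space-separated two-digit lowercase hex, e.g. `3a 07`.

ea 23

lvl:3 = 2 → 0x2 << 0 → word 0x0002
cnt:3 = -3 → 0x5 << 3 → word 0x002a
kind:9 = 143 → 0x8f << 6 → word 0x23ea
prio:1 = 0 → 0x0 << 15 → word 0x23ea
word = 0x23ea → little-endian bytes:
  [0]=0xea  [1]=0x23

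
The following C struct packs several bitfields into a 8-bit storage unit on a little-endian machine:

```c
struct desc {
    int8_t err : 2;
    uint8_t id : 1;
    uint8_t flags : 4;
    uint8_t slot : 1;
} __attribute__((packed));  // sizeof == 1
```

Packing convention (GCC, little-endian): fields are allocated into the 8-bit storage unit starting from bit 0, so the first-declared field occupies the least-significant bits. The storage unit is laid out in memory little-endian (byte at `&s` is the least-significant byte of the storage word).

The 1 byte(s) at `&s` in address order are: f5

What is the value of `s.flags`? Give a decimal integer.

14

[0]=0xf5 (little-endian) → word 0xf5
err [0+:2] = (word>>0) & 0x3 = 1
id [2+:1] = (word>>2) & 0x1 = 1
flags [3+:4] = (word>>3) & 0xf = 14  ←
slot [7+:1] = (word>>7) & 0x1 = 1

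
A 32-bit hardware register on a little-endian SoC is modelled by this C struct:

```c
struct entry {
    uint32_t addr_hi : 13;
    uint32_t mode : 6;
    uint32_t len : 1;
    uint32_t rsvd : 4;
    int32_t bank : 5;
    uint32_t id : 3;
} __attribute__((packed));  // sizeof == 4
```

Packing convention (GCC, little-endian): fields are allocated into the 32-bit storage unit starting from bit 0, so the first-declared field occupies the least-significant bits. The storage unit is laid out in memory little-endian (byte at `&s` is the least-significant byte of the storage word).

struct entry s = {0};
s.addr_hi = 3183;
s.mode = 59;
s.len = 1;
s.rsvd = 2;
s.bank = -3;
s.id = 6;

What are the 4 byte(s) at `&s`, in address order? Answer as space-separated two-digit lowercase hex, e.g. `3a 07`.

[0+:13] addr_hi=3183 & 0x1fff = 0xc6f; word=0x00000c6f
[13+:6] mode=59 & 0x3f = 0x3b; word=0x00076c6f
[19+:1] len=1 & 0x1 = 0x1; word=0x000f6c6f
[20+:4] rsvd=2 & 0xf = 0x2; word=0x002f6c6f
[24+:5] bank=-3 & 0x1f = 0x1d; word=0x1d2f6c6f
[29+:3] id=6 & 0x7 = 0x6; word=0xdd2f6c6f
word = 0xdd2f6c6f → little-endian bytes:
  [0]=0x6f  [1]=0x6c  [2]=0x2f  [3]=0xdd

6f 6c 2f dd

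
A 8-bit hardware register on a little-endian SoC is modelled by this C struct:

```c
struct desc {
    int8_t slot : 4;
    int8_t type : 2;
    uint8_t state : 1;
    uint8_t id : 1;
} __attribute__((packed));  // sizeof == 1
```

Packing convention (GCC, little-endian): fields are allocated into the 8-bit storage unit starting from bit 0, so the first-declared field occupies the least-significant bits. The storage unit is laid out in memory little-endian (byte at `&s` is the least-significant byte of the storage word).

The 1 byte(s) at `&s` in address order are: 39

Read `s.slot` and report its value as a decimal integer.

[0]=0x39 (little-endian) → word 0x39
slot [0+:4] = (word>>0) & 0xf = 9  ←
type [4+:2] = (word>>4) & 0x3 = 3
state [6+:1] = (word>>6) & 0x1 = 0
id [7+:1] = (word>>7) & 0x1 = 0
slot signed 4b, MSB=1: 9 - 16 = -7

-7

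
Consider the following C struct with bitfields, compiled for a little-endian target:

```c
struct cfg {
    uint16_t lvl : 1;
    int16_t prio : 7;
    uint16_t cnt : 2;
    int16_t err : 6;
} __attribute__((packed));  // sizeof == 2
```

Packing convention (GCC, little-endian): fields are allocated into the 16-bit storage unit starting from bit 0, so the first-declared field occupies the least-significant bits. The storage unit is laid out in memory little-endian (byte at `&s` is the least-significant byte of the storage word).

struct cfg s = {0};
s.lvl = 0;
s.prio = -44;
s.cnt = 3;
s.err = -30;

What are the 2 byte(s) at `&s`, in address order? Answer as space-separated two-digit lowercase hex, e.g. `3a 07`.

[0+:1] lvl=0 & 0x1 = 0x0; word=0x0000
[1+:7] prio=-44 & 0x7f = 0x54; word=0x00a8
[8+:2] cnt=3 & 0x3 = 0x3; word=0x03a8
[10+:6] err=-30 & 0x3f = 0x22; word=0x8ba8
word = 0x8ba8 → little-endian bytes:
  [0]=0xa8  [1]=0x8b

a8 8b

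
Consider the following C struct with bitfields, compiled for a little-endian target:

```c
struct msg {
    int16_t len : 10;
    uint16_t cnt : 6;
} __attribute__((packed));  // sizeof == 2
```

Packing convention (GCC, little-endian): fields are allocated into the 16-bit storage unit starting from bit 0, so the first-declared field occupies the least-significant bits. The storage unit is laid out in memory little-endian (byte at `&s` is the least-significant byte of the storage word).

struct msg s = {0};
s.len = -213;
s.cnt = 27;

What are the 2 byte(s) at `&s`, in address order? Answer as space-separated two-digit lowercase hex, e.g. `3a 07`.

2b 6f

[0+:10] len=-213 & 0x3ff = 0x32b; word=0x032b
[10+:6] cnt=27 & 0x3f = 0x1b; word=0x6f2b
word = 0x6f2b → little-endian bytes:
  [0]=0x2b  [1]=0x6f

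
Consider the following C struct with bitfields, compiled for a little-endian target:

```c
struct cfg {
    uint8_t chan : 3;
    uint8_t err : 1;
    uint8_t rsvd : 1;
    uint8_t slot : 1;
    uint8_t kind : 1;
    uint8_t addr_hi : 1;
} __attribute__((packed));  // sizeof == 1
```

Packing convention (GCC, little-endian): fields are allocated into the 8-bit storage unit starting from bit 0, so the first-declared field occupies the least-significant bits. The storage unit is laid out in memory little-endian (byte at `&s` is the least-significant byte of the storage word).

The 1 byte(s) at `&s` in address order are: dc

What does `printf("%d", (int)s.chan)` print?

[0]=0xdc (little-endian) → word 0xdc
chan:3 @ bit 0 → (0xdc>>0)&0x7 = 0x4  ←
err:1 @ bit 3 → (0xdc>>3)&0x1 = 0x1
rsvd:1 @ bit 4 → (0xdc>>4)&0x1 = 0x1
slot:1 @ bit 5 → (0xdc>>5)&0x1 = 0x0
kind:1 @ bit 6 → (0xdc>>6)&0x1 = 0x1
addr_hi:1 @ bit 7 → (0xdc>>7)&0x1 = 0x1

4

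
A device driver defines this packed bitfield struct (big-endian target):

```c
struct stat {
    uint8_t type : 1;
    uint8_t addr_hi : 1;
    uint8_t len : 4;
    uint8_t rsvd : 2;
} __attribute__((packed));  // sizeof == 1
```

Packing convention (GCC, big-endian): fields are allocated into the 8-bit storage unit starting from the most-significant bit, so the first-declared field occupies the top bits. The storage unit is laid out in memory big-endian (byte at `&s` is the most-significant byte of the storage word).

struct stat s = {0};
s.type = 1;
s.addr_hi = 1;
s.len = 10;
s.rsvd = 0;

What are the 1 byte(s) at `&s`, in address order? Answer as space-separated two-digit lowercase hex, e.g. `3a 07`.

e8

type:1 = 1 → 0x1 << 7 → word 0x80
addr_hi:1 = 1 → 0x1 << 6 → word 0xc0
len:4 = 10 → 0xa << 2 → word 0xe8
rsvd:2 = 0 → 0x0 << 0 → word 0xe8
word = 0xe8 → big-endian bytes:
  [0]=0xe8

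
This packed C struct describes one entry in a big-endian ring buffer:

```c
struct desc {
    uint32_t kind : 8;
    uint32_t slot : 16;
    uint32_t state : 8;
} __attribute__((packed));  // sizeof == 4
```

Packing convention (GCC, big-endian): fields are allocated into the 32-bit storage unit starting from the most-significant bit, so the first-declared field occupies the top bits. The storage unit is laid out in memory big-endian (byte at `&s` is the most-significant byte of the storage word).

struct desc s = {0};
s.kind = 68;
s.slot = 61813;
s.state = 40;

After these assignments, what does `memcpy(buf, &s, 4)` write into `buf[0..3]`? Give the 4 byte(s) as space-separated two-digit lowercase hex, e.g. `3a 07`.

44 f1 75 28

[24+:8] kind=68 & 0xff = 0x44; word=0x44000000
[8+:16] slot=61813 & 0xffff = 0xf175; word=0x44f17500
[0+:8] state=40 & 0xff = 0x28; word=0x44f17528
word = 0x44f17528 → big-endian bytes:
  [0]=0x44  [1]=0xf1  [2]=0x75  [3]=0x28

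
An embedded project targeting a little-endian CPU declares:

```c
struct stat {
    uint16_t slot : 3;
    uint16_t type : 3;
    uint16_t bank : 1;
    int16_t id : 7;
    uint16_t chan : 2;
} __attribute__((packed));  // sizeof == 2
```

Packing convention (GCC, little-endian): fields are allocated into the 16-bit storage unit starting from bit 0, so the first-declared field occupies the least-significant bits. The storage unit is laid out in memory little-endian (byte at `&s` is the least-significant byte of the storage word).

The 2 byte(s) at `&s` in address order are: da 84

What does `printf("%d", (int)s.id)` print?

[0]=0xda [1]=0x84 (little-endian) → word 0x84da
slot:3 @ bit 0 → (0x84da>>0)&0x7 = 0x2
type:3 @ bit 3 → (0x84da>>3)&0x7 = 0x3
bank:1 @ bit 6 → (0x84da>>6)&0x1 = 0x1
id:7 @ bit 7 → (0x84da>>7)&0x7f = 0x9  ←
chan:2 @ bit 14 → (0x84da>>14)&0x3 = 0x2
id signed 7b, MSB=0: value = 9

9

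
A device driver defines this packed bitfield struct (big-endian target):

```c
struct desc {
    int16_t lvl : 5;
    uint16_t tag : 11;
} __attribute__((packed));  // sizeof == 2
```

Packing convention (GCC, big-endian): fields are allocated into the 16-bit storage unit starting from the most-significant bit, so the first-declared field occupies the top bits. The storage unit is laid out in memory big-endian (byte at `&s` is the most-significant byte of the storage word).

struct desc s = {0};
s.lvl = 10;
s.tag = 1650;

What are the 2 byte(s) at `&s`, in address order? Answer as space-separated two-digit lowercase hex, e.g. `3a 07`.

lvl:5 = 10 → 0xa << 11 → word 0x5000
tag:11 = 1650 → 0x672 << 0 → word 0x5672
word = 0x5672 → big-endian bytes:
  [0]=0x56  [1]=0x72

56 72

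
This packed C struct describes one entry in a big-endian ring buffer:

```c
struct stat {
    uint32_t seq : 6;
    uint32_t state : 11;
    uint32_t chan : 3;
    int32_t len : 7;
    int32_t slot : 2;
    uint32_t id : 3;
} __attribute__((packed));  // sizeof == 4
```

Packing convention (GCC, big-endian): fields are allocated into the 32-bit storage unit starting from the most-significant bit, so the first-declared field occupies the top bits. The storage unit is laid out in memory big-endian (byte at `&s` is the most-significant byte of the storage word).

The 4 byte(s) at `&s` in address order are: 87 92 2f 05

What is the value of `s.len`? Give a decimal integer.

-8

[0]=0x87 [1]=0x92 [2]=0x2f [3]=0x05 (big-endian) → word 0x87922f05
seq:6 @ bit 26 → (0x87922f05>>26)&0x3f = 0x21
state:11 @ bit 15 → (0x87922f05>>15)&0x7ff = 0x724
chan:3 @ bit 12 → (0x87922f05>>12)&0x7 = 0x2
len:7 @ bit 5 → (0x87922f05>>5)&0x7f = 0x78  ←
slot:2 @ bit 3 → (0x87922f05>>3)&0x3 = 0x0
id:3 @ bit 0 → (0x87922f05>>0)&0x7 = 0x5
len signed 7b, MSB=1: 120 - 128 = -8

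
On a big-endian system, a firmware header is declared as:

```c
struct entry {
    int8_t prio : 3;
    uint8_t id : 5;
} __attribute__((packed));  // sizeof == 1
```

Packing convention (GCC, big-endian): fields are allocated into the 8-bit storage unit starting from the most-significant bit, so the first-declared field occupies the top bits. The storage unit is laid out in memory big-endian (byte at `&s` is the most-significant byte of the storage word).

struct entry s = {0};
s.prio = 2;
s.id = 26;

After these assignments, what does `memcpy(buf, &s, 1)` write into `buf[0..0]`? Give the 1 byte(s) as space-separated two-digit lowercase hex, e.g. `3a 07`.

[5+:3] prio=2 & 0x7 = 0x2; word=0x40
[0+:5] id=26 & 0x1f = 0x1a; word=0x5a
word = 0x5a → big-endian bytes:
  [0]=0x5a

5a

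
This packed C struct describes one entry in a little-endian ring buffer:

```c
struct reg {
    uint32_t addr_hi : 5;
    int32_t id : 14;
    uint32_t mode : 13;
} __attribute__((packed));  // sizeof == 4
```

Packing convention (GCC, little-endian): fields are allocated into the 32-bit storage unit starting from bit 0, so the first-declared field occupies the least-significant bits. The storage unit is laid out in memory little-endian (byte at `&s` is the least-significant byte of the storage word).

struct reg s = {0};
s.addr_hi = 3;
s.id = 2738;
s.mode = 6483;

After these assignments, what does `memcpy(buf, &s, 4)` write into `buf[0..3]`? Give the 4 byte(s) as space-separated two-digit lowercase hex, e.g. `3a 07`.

43 56 99 ca

[0+:5] addr_hi=3 & 0x1f = 0x3; word=0x00000003
[5+:14] id=2738 & 0x3fff = 0xab2; word=0x00015643
[19+:13] mode=6483 & 0x1fff = 0x1953; word=0xca995643
word = 0xca995643 → little-endian bytes:
  [0]=0x43  [1]=0x56  [2]=0x99  [3]=0xca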